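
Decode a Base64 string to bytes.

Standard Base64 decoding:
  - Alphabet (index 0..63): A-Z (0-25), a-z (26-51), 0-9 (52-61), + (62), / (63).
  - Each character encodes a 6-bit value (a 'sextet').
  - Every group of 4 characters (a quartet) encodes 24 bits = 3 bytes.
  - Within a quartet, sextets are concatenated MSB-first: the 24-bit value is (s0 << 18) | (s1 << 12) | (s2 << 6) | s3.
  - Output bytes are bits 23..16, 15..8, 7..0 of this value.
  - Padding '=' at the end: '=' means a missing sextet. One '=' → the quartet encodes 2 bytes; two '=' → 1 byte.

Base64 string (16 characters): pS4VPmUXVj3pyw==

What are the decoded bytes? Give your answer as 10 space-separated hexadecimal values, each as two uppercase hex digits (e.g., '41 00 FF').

After char 0 ('p'=41): chars_in_quartet=1 acc=0x29 bytes_emitted=0
After char 1 ('S'=18): chars_in_quartet=2 acc=0xA52 bytes_emitted=0
After char 2 ('4'=56): chars_in_quartet=3 acc=0x294B8 bytes_emitted=0
After char 3 ('V'=21): chars_in_quartet=4 acc=0xA52E15 -> emit A5 2E 15, reset; bytes_emitted=3
After char 4 ('P'=15): chars_in_quartet=1 acc=0xF bytes_emitted=3
After char 5 ('m'=38): chars_in_quartet=2 acc=0x3E6 bytes_emitted=3
After char 6 ('U'=20): chars_in_quartet=3 acc=0xF994 bytes_emitted=3
After char 7 ('X'=23): chars_in_quartet=4 acc=0x3E6517 -> emit 3E 65 17, reset; bytes_emitted=6
After char 8 ('V'=21): chars_in_quartet=1 acc=0x15 bytes_emitted=6
After char 9 ('j'=35): chars_in_quartet=2 acc=0x563 bytes_emitted=6
After char 10 ('3'=55): chars_in_quartet=3 acc=0x158F7 bytes_emitted=6
After char 11 ('p'=41): chars_in_quartet=4 acc=0x563DE9 -> emit 56 3D E9, reset; bytes_emitted=9
After char 12 ('y'=50): chars_in_quartet=1 acc=0x32 bytes_emitted=9
After char 13 ('w'=48): chars_in_quartet=2 acc=0xCB0 bytes_emitted=9
Padding '==': partial quartet acc=0xCB0 -> emit CB; bytes_emitted=10

Answer: A5 2E 15 3E 65 17 56 3D E9 CB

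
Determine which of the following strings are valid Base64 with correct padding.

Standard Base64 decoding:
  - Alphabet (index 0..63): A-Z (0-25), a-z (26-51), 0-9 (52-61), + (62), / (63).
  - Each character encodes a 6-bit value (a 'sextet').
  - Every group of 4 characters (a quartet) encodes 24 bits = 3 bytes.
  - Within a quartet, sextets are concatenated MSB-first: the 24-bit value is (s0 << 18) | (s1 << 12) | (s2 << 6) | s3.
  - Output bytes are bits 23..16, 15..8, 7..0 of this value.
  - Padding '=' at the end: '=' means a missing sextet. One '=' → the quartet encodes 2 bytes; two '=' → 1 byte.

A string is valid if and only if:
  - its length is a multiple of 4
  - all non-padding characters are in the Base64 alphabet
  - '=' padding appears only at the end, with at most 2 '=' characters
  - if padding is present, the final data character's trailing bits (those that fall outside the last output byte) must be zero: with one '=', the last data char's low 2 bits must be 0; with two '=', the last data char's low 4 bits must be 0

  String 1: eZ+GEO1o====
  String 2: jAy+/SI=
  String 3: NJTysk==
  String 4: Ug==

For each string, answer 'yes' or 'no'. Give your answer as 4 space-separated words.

Answer: no yes no yes

Derivation:
String 1: 'eZ+GEO1o====' → invalid (4 pad chars (max 2))
String 2: 'jAy+/SI=' → valid
String 3: 'NJTysk==' → invalid (bad trailing bits)
String 4: 'Ug==' → valid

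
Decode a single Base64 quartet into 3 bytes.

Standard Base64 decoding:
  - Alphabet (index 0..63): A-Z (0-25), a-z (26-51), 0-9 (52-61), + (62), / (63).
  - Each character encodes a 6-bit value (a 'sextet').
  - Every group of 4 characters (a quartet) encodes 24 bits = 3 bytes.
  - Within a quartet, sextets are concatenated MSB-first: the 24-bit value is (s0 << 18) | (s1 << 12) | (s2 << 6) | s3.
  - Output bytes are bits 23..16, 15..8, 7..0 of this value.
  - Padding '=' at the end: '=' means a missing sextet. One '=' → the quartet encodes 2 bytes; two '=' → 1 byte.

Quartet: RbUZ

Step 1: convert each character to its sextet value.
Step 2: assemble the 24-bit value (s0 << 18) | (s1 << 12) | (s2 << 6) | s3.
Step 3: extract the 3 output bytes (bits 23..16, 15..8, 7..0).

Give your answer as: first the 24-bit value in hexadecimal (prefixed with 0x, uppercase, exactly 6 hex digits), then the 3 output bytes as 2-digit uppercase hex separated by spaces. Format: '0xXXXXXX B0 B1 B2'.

Sextets: R=17, b=27, U=20, Z=25
24-bit: (17<<18) | (27<<12) | (20<<6) | 25
      = 0x440000 | 0x01B000 | 0x000500 | 0x000019
      = 0x45B519
Bytes: (v>>16)&0xFF=45, (v>>8)&0xFF=B5, v&0xFF=19

Answer: 0x45B519 45 B5 19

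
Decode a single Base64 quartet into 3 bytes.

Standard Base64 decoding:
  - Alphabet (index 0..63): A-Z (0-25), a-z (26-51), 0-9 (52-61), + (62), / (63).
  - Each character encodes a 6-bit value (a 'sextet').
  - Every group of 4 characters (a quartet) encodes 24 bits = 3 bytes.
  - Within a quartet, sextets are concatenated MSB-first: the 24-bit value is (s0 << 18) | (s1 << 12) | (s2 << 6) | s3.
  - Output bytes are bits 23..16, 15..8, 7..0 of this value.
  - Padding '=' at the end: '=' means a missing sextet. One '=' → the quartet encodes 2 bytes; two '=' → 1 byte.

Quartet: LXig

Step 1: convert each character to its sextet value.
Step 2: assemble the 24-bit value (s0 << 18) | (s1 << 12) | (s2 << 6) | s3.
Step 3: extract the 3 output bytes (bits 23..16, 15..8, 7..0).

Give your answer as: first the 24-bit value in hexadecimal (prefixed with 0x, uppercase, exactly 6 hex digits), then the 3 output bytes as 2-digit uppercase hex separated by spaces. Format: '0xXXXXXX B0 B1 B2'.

Sextets: L=11, X=23, i=34, g=32
24-bit: (11<<18) | (23<<12) | (34<<6) | 32
      = 0x2C0000 | 0x017000 | 0x000880 | 0x000020
      = 0x2D78A0
Bytes: (v>>16)&0xFF=2D, (v>>8)&0xFF=78, v&0xFF=A0

Answer: 0x2D78A0 2D 78 A0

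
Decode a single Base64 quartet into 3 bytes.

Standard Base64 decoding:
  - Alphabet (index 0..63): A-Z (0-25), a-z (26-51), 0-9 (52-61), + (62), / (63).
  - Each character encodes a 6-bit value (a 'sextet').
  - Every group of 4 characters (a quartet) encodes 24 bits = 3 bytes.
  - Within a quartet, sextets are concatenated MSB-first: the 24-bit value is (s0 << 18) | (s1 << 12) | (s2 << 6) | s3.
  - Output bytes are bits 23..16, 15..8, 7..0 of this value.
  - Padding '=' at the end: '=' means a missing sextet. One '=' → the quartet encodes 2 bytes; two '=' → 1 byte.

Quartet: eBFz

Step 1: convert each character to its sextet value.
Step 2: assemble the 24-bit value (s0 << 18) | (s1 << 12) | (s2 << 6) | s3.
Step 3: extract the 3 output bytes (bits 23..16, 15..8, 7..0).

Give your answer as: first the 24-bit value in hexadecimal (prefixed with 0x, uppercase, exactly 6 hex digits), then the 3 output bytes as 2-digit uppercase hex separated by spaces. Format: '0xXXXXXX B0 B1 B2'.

Sextets: e=30, B=1, F=5, z=51
24-bit: (30<<18) | (1<<12) | (5<<6) | 51
      = 0x780000 | 0x001000 | 0x000140 | 0x000033
      = 0x781173
Bytes: (v>>16)&0xFF=78, (v>>8)&0xFF=11, v&0xFF=73

Answer: 0x781173 78 11 73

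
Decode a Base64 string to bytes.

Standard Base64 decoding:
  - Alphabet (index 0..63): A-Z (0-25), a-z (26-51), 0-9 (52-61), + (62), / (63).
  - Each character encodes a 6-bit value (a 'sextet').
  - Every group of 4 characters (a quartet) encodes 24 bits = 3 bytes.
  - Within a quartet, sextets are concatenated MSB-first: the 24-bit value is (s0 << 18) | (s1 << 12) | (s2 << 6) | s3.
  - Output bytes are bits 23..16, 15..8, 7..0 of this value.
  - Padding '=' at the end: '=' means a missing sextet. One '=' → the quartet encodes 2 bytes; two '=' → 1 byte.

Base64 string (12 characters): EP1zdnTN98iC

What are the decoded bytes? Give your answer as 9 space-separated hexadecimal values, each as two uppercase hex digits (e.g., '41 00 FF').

After char 0 ('E'=4): chars_in_quartet=1 acc=0x4 bytes_emitted=0
After char 1 ('P'=15): chars_in_quartet=2 acc=0x10F bytes_emitted=0
After char 2 ('1'=53): chars_in_quartet=3 acc=0x43F5 bytes_emitted=0
After char 3 ('z'=51): chars_in_quartet=4 acc=0x10FD73 -> emit 10 FD 73, reset; bytes_emitted=3
After char 4 ('d'=29): chars_in_quartet=1 acc=0x1D bytes_emitted=3
After char 5 ('n'=39): chars_in_quartet=2 acc=0x767 bytes_emitted=3
After char 6 ('T'=19): chars_in_quartet=3 acc=0x1D9D3 bytes_emitted=3
After char 7 ('N'=13): chars_in_quartet=4 acc=0x7674CD -> emit 76 74 CD, reset; bytes_emitted=6
After char 8 ('9'=61): chars_in_quartet=1 acc=0x3D bytes_emitted=6
After char 9 ('8'=60): chars_in_quartet=2 acc=0xF7C bytes_emitted=6
After char 10 ('i'=34): chars_in_quartet=3 acc=0x3DF22 bytes_emitted=6
After char 11 ('C'=2): chars_in_quartet=4 acc=0xF7C882 -> emit F7 C8 82, reset; bytes_emitted=9

Answer: 10 FD 73 76 74 CD F7 C8 82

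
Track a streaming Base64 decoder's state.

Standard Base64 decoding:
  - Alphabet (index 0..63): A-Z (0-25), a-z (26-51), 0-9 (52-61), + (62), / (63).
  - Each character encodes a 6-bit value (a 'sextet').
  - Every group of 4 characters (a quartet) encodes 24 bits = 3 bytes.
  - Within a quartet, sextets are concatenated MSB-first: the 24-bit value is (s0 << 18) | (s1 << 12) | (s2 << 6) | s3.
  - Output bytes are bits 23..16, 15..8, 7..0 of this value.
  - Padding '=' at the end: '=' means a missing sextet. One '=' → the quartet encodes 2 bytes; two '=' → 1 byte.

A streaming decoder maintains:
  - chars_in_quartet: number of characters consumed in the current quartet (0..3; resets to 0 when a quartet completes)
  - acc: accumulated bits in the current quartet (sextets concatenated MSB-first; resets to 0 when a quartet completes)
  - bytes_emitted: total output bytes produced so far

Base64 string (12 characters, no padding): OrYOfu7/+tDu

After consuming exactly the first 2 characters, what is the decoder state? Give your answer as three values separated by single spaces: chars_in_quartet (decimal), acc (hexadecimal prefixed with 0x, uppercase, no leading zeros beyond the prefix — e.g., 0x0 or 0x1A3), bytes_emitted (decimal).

Answer: 2 0x3AB 0

Derivation:
After char 0 ('O'=14): chars_in_quartet=1 acc=0xE bytes_emitted=0
After char 1 ('r'=43): chars_in_quartet=2 acc=0x3AB bytes_emitted=0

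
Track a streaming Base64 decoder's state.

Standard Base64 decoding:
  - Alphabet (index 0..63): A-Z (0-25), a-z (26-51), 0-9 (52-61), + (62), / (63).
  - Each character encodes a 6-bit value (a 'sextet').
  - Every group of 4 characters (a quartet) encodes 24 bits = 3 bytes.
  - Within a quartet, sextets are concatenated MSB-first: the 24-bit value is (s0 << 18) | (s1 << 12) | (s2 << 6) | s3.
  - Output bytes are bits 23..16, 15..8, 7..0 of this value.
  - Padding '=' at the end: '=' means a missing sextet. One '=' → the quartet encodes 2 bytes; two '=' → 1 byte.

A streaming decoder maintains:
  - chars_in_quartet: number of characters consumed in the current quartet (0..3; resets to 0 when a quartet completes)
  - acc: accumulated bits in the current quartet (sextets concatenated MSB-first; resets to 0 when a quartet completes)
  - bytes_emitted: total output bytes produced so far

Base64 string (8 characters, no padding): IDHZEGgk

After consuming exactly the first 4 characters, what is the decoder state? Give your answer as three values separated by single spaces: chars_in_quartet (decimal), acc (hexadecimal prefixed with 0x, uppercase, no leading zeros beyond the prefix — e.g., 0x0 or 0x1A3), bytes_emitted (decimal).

After char 0 ('I'=8): chars_in_quartet=1 acc=0x8 bytes_emitted=0
After char 1 ('D'=3): chars_in_quartet=2 acc=0x203 bytes_emitted=0
After char 2 ('H'=7): chars_in_quartet=3 acc=0x80C7 bytes_emitted=0
After char 3 ('Z'=25): chars_in_quartet=4 acc=0x2031D9 -> emit 20 31 D9, reset; bytes_emitted=3

Answer: 0 0x0 3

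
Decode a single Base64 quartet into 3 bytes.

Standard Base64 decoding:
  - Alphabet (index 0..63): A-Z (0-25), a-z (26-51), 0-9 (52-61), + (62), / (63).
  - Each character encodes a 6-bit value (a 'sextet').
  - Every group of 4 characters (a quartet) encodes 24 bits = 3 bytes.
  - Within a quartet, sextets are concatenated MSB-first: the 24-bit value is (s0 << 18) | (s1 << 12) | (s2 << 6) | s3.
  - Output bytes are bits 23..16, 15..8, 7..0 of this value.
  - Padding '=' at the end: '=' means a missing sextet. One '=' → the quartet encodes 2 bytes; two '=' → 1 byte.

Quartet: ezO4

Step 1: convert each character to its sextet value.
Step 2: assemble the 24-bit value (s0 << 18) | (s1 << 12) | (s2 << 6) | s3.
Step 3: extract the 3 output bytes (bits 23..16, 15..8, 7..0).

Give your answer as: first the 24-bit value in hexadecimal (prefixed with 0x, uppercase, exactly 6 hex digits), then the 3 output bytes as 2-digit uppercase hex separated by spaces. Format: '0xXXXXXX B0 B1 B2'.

Answer: 0x7B33B8 7B 33 B8

Derivation:
Sextets: e=30, z=51, O=14, 4=56
24-bit: (30<<18) | (51<<12) | (14<<6) | 56
      = 0x780000 | 0x033000 | 0x000380 | 0x000038
      = 0x7B33B8
Bytes: (v>>16)&0xFF=7B, (v>>8)&0xFF=33, v&0xFF=B8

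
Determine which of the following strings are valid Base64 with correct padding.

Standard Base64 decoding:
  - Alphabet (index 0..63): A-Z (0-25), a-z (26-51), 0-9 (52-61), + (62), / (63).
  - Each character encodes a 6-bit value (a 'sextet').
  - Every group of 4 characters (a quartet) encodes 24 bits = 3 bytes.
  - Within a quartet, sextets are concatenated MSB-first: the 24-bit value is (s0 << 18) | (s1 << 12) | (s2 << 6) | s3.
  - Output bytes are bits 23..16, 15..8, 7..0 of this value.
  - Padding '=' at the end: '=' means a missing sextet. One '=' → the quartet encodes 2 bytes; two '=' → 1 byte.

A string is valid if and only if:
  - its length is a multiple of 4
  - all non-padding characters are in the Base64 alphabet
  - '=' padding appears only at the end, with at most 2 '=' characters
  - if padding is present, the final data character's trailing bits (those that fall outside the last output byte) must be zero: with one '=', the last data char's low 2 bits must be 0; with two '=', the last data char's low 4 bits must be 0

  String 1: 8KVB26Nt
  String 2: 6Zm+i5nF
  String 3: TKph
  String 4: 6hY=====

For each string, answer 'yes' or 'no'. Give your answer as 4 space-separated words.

String 1: '8KVB26Nt' → valid
String 2: '6Zm+i5nF' → valid
String 3: 'TKph' → valid
String 4: '6hY=====' → invalid (5 pad chars (max 2))

Answer: yes yes yes no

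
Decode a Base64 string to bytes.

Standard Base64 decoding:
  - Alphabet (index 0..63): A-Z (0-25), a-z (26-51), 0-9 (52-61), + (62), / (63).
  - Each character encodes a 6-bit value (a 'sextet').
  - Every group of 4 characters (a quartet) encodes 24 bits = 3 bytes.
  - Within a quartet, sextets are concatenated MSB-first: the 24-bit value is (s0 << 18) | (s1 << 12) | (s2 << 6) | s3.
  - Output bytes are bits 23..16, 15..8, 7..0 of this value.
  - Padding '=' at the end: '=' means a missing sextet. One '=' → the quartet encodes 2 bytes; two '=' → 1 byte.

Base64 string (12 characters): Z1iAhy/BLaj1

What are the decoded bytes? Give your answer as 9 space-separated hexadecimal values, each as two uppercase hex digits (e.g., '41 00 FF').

After char 0 ('Z'=25): chars_in_quartet=1 acc=0x19 bytes_emitted=0
After char 1 ('1'=53): chars_in_quartet=2 acc=0x675 bytes_emitted=0
After char 2 ('i'=34): chars_in_quartet=3 acc=0x19D62 bytes_emitted=0
After char 3 ('A'=0): chars_in_quartet=4 acc=0x675880 -> emit 67 58 80, reset; bytes_emitted=3
After char 4 ('h'=33): chars_in_quartet=1 acc=0x21 bytes_emitted=3
After char 5 ('y'=50): chars_in_quartet=2 acc=0x872 bytes_emitted=3
After char 6 ('/'=63): chars_in_quartet=3 acc=0x21CBF bytes_emitted=3
After char 7 ('B'=1): chars_in_quartet=4 acc=0x872FC1 -> emit 87 2F C1, reset; bytes_emitted=6
After char 8 ('L'=11): chars_in_quartet=1 acc=0xB bytes_emitted=6
After char 9 ('a'=26): chars_in_quartet=2 acc=0x2DA bytes_emitted=6
After char 10 ('j'=35): chars_in_quartet=3 acc=0xB6A3 bytes_emitted=6
After char 11 ('1'=53): chars_in_quartet=4 acc=0x2DA8F5 -> emit 2D A8 F5, reset; bytes_emitted=9

Answer: 67 58 80 87 2F C1 2D A8 F5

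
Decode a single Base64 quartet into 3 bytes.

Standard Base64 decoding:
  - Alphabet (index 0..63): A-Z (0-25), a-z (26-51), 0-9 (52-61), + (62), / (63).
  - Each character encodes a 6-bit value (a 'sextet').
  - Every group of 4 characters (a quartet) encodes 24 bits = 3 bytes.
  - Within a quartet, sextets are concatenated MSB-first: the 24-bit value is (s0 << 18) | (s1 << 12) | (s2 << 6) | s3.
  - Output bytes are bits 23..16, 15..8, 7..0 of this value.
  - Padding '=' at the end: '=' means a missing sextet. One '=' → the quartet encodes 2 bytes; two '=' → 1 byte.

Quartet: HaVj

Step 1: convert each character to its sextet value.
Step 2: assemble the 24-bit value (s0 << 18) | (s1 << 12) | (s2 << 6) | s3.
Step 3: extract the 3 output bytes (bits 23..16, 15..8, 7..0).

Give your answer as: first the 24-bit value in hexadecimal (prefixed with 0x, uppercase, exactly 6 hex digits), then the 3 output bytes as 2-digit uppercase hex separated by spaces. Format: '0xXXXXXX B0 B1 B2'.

Sextets: H=7, a=26, V=21, j=35
24-bit: (7<<18) | (26<<12) | (21<<6) | 35
      = 0x1C0000 | 0x01A000 | 0x000540 | 0x000023
      = 0x1DA563
Bytes: (v>>16)&0xFF=1D, (v>>8)&0xFF=A5, v&0xFF=63

Answer: 0x1DA563 1D A5 63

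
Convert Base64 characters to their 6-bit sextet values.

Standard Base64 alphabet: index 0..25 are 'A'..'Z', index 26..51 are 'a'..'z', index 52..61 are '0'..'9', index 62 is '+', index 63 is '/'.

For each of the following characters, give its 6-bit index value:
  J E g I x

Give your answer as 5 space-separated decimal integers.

'J': A..Z range, ord('J') − ord('A') = 9
'E': A..Z range, ord('E') − ord('A') = 4
'g': a..z range, 26 + ord('g') − ord('a') = 32
'I': A..Z range, ord('I') − ord('A') = 8
'x': a..z range, 26 + ord('x') − ord('a') = 49

Answer: 9 4 32 8 49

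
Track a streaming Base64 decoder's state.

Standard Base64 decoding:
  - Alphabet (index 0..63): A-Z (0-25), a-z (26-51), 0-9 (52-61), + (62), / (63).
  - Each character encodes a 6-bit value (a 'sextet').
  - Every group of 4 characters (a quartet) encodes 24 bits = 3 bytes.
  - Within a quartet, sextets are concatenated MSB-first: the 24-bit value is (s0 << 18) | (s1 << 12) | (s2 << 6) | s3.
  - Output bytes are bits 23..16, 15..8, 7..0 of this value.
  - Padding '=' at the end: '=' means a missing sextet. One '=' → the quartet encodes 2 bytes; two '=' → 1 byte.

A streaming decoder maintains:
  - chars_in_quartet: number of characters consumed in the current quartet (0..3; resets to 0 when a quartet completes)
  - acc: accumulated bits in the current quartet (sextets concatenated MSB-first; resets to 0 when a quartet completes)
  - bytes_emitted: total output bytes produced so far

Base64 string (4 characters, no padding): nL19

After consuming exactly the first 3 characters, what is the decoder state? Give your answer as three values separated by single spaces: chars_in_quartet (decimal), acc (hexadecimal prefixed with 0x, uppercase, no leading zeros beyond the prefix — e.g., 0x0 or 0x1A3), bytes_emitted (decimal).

After char 0 ('n'=39): chars_in_quartet=1 acc=0x27 bytes_emitted=0
After char 1 ('L'=11): chars_in_quartet=2 acc=0x9CB bytes_emitted=0
After char 2 ('1'=53): chars_in_quartet=3 acc=0x272F5 bytes_emitted=0

Answer: 3 0x272F5 0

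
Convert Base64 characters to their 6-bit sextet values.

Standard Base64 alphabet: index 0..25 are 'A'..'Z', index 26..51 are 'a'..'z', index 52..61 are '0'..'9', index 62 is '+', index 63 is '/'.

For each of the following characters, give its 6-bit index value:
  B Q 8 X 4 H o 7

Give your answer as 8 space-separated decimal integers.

Answer: 1 16 60 23 56 7 40 59

Derivation:
'B': A..Z range, ord('B') − ord('A') = 1
'Q': A..Z range, ord('Q') − ord('A') = 16
'8': 0..9 range, 52 + ord('8') − ord('0') = 60
'X': A..Z range, ord('X') − ord('A') = 23
'4': 0..9 range, 52 + ord('4') − ord('0') = 56
'H': A..Z range, ord('H') − ord('A') = 7
'o': a..z range, 26 + ord('o') − ord('a') = 40
'7': 0..9 range, 52 + ord('7') − ord('0') = 59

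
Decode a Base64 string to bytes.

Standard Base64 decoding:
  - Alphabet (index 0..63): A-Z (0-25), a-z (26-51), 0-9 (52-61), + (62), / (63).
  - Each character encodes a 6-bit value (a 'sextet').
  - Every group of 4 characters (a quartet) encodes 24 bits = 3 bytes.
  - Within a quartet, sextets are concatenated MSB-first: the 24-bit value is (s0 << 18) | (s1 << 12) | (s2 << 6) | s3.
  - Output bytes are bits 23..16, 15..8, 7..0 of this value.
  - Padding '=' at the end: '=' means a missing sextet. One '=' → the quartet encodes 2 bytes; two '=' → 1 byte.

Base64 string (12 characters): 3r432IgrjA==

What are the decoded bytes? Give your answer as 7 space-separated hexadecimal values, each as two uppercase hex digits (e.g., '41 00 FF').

Answer: DE BE 37 D8 88 2B 8C

Derivation:
After char 0 ('3'=55): chars_in_quartet=1 acc=0x37 bytes_emitted=0
After char 1 ('r'=43): chars_in_quartet=2 acc=0xDEB bytes_emitted=0
After char 2 ('4'=56): chars_in_quartet=3 acc=0x37AF8 bytes_emitted=0
After char 3 ('3'=55): chars_in_quartet=4 acc=0xDEBE37 -> emit DE BE 37, reset; bytes_emitted=3
After char 4 ('2'=54): chars_in_quartet=1 acc=0x36 bytes_emitted=3
After char 5 ('I'=8): chars_in_quartet=2 acc=0xD88 bytes_emitted=3
After char 6 ('g'=32): chars_in_quartet=3 acc=0x36220 bytes_emitted=3
After char 7 ('r'=43): chars_in_quartet=4 acc=0xD8882B -> emit D8 88 2B, reset; bytes_emitted=6
After char 8 ('j'=35): chars_in_quartet=1 acc=0x23 bytes_emitted=6
After char 9 ('A'=0): chars_in_quartet=2 acc=0x8C0 bytes_emitted=6
Padding '==': partial quartet acc=0x8C0 -> emit 8C; bytes_emitted=7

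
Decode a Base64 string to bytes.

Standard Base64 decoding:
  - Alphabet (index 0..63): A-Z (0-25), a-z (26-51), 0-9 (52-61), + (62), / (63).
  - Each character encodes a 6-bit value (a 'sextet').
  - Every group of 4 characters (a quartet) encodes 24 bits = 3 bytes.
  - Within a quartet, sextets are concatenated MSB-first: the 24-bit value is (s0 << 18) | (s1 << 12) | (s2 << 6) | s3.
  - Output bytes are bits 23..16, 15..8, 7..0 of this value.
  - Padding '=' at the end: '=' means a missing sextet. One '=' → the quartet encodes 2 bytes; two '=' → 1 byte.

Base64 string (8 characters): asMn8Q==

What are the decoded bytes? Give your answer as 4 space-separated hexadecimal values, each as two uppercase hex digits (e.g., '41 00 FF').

Answer: 6A C3 27 F1

Derivation:
After char 0 ('a'=26): chars_in_quartet=1 acc=0x1A bytes_emitted=0
After char 1 ('s'=44): chars_in_quartet=2 acc=0x6AC bytes_emitted=0
After char 2 ('M'=12): chars_in_quartet=3 acc=0x1AB0C bytes_emitted=0
After char 3 ('n'=39): chars_in_quartet=4 acc=0x6AC327 -> emit 6A C3 27, reset; bytes_emitted=3
After char 4 ('8'=60): chars_in_quartet=1 acc=0x3C bytes_emitted=3
After char 5 ('Q'=16): chars_in_quartet=2 acc=0xF10 bytes_emitted=3
Padding '==': partial quartet acc=0xF10 -> emit F1; bytes_emitted=4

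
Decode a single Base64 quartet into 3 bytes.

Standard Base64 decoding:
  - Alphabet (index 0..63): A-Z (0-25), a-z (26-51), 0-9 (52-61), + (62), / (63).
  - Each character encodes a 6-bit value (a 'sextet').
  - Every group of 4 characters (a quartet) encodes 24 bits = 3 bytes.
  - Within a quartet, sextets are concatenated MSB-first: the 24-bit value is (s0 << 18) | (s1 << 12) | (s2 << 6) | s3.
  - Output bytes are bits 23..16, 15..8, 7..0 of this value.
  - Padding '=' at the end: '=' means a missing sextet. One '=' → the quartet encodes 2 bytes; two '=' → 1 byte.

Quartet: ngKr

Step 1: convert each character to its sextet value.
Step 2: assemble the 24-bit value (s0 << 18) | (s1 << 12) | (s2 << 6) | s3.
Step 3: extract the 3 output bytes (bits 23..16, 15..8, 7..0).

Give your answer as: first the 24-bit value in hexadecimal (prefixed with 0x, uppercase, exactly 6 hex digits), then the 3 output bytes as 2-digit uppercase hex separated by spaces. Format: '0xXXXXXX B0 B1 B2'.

Sextets: n=39, g=32, K=10, r=43
24-bit: (39<<18) | (32<<12) | (10<<6) | 43
      = 0x9C0000 | 0x020000 | 0x000280 | 0x00002B
      = 0x9E02AB
Bytes: (v>>16)&0xFF=9E, (v>>8)&0xFF=02, v&0xFF=AB

Answer: 0x9E02AB 9E 02 AB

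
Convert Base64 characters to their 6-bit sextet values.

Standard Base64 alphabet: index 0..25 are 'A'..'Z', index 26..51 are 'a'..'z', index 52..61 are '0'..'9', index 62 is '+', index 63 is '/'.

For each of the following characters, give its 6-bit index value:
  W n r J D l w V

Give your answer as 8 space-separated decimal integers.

'W': A..Z range, ord('W') − ord('A') = 22
'n': a..z range, 26 + ord('n') − ord('a') = 39
'r': a..z range, 26 + ord('r') − ord('a') = 43
'J': A..Z range, ord('J') − ord('A') = 9
'D': A..Z range, ord('D') − ord('A') = 3
'l': a..z range, 26 + ord('l') − ord('a') = 37
'w': a..z range, 26 + ord('w') − ord('a') = 48
'V': A..Z range, ord('V') − ord('A') = 21

Answer: 22 39 43 9 3 37 48 21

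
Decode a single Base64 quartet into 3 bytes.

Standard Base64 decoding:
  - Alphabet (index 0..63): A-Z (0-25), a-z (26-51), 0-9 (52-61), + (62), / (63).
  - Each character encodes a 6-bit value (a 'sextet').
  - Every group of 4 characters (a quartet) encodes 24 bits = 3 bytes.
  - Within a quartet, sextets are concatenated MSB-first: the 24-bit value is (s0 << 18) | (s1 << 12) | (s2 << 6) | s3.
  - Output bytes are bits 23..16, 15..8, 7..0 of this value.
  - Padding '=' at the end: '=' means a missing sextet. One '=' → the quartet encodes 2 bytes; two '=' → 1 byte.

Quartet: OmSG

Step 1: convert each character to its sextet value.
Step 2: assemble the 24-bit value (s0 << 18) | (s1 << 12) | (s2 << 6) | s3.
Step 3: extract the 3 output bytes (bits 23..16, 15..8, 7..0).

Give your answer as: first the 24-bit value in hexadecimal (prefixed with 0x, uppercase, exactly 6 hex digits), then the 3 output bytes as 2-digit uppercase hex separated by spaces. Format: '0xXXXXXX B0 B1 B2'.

Sextets: O=14, m=38, S=18, G=6
24-bit: (14<<18) | (38<<12) | (18<<6) | 6
      = 0x380000 | 0x026000 | 0x000480 | 0x000006
      = 0x3A6486
Bytes: (v>>16)&0xFF=3A, (v>>8)&0xFF=64, v&0xFF=86

Answer: 0x3A6486 3A 64 86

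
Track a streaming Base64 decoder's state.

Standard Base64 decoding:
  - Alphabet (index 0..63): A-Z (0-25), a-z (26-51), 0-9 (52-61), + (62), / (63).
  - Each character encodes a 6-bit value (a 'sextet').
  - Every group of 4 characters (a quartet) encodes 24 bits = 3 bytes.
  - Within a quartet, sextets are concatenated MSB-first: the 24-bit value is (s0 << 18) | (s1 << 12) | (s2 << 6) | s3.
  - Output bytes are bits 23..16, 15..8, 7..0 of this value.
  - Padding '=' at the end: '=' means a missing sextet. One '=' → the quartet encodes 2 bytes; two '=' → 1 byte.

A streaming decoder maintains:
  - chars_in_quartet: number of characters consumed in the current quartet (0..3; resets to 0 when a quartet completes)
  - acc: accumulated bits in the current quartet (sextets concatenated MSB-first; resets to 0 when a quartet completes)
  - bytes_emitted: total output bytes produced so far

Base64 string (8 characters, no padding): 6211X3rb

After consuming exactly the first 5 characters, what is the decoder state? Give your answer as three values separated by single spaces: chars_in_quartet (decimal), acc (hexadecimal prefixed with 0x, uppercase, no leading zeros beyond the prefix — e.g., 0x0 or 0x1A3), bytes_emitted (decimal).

After char 0 ('6'=58): chars_in_quartet=1 acc=0x3A bytes_emitted=0
After char 1 ('2'=54): chars_in_quartet=2 acc=0xEB6 bytes_emitted=0
After char 2 ('1'=53): chars_in_quartet=3 acc=0x3ADB5 bytes_emitted=0
After char 3 ('1'=53): chars_in_quartet=4 acc=0xEB6D75 -> emit EB 6D 75, reset; bytes_emitted=3
After char 4 ('X'=23): chars_in_quartet=1 acc=0x17 bytes_emitted=3

Answer: 1 0x17 3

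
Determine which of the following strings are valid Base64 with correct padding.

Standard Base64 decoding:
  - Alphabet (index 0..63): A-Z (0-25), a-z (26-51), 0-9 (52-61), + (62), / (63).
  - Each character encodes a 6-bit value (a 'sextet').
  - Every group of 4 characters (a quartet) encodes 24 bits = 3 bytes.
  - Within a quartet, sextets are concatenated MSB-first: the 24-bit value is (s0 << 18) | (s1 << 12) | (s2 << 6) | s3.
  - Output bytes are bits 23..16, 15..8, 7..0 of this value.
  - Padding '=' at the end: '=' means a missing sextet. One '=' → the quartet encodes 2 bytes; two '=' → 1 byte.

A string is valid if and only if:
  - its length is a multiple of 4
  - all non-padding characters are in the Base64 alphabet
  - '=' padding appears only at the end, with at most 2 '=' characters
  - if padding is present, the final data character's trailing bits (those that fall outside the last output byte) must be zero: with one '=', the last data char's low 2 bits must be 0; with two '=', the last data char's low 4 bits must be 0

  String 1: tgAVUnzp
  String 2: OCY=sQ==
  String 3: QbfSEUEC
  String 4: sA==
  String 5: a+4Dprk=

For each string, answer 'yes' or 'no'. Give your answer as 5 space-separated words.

Answer: yes no yes yes yes

Derivation:
String 1: 'tgAVUnzp' → valid
String 2: 'OCY=sQ==' → invalid (bad char(s): ['=']; '=' in middle)
String 3: 'QbfSEUEC' → valid
String 4: 'sA==' → valid
String 5: 'a+4Dprk=' → valid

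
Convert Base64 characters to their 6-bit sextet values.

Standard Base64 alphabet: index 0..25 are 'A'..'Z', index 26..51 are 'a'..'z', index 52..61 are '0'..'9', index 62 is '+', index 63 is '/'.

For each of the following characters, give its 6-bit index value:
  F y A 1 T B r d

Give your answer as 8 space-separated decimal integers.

Answer: 5 50 0 53 19 1 43 29

Derivation:
'F': A..Z range, ord('F') − ord('A') = 5
'y': a..z range, 26 + ord('y') − ord('a') = 50
'A': A..Z range, ord('A') − ord('A') = 0
'1': 0..9 range, 52 + ord('1') − ord('0') = 53
'T': A..Z range, ord('T') − ord('A') = 19
'B': A..Z range, ord('B') − ord('A') = 1
'r': a..z range, 26 + ord('r') − ord('a') = 43
'd': a..z range, 26 + ord('d') − ord('a') = 29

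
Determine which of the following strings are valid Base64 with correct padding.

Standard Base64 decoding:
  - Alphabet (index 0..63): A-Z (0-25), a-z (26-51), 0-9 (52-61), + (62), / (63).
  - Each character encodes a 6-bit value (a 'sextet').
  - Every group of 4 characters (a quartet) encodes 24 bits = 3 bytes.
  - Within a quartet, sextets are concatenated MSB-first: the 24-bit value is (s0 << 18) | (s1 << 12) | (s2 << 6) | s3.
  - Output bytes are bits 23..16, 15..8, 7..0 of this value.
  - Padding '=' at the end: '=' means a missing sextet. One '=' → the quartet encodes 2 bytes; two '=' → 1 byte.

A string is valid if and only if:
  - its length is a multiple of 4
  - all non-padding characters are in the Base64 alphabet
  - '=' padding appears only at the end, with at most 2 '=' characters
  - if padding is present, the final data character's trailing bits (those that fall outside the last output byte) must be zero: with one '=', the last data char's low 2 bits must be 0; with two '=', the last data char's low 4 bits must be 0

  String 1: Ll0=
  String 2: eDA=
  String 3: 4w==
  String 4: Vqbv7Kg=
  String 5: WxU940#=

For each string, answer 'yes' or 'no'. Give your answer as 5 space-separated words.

Answer: yes yes yes yes no

Derivation:
String 1: 'Ll0=' → valid
String 2: 'eDA=' → valid
String 3: '4w==' → valid
String 4: 'Vqbv7Kg=' → valid
String 5: 'WxU940#=' → invalid (bad char(s): ['#'])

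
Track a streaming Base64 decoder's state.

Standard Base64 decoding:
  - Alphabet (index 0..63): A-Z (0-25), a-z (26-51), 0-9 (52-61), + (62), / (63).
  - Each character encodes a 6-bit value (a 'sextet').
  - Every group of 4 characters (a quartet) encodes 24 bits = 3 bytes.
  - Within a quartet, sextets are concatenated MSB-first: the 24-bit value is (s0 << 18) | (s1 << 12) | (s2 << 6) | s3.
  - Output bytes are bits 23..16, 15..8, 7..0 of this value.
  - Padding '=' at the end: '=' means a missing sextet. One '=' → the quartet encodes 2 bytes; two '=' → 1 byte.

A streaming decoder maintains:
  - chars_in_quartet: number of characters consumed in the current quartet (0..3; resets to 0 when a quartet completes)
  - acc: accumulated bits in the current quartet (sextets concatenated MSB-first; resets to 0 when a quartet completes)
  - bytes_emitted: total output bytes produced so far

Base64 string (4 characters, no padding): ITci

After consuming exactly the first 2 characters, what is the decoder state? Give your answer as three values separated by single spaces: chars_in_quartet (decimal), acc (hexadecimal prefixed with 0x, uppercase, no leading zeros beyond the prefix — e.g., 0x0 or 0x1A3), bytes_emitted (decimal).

After char 0 ('I'=8): chars_in_quartet=1 acc=0x8 bytes_emitted=0
After char 1 ('T'=19): chars_in_quartet=2 acc=0x213 bytes_emitted=0

Answer: 2 0x213 0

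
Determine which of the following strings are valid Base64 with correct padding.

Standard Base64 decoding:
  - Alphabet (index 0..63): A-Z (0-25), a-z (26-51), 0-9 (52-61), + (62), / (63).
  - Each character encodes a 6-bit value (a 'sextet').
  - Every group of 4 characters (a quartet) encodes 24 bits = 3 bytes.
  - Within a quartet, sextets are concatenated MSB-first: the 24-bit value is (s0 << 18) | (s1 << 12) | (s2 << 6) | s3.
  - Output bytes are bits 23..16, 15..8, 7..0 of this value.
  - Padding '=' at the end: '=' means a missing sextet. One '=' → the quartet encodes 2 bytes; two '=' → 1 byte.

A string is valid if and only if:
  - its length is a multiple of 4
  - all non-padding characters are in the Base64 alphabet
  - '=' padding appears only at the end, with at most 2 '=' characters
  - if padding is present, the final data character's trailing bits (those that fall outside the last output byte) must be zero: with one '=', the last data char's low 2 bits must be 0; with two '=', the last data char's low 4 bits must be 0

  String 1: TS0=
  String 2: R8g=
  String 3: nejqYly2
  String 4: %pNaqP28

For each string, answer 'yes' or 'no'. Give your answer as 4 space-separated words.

String 1: 'TS0=' → valid
String 2: 'R8g=' → valid
String 3: 'nejqYly2' → valid
String 4: '%pNaqP28' → invalid (bad char(s): ['%'])

Answer: yes yes yes no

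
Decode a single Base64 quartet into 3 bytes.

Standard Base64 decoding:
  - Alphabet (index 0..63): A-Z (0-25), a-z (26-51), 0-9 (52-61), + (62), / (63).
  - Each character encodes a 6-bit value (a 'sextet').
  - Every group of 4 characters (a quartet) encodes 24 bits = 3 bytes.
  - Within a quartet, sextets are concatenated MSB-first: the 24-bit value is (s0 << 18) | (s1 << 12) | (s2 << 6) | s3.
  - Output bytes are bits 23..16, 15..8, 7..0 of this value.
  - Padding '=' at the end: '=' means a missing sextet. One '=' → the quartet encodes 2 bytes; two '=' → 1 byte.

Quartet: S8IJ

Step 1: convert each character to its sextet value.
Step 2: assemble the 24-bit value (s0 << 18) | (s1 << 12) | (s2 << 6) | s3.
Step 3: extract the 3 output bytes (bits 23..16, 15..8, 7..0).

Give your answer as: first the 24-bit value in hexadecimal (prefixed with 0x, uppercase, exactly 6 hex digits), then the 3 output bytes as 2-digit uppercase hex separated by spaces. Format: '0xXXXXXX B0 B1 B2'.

Answer: 0x4BC209 4B C2 09

Derivation:
Sextets: S=18, 8=60, I=8, J=9
24-bit: (18<<18) | (60<<12) | (8<<6) | 9
      = 0x480000 | 0x03C000 | 0x000200 | 0x000009
      = 0x4BC209
Bytes: (v>>16)&0xFF=4B, (v>>8)&0xFF=C2, v&0xFF=09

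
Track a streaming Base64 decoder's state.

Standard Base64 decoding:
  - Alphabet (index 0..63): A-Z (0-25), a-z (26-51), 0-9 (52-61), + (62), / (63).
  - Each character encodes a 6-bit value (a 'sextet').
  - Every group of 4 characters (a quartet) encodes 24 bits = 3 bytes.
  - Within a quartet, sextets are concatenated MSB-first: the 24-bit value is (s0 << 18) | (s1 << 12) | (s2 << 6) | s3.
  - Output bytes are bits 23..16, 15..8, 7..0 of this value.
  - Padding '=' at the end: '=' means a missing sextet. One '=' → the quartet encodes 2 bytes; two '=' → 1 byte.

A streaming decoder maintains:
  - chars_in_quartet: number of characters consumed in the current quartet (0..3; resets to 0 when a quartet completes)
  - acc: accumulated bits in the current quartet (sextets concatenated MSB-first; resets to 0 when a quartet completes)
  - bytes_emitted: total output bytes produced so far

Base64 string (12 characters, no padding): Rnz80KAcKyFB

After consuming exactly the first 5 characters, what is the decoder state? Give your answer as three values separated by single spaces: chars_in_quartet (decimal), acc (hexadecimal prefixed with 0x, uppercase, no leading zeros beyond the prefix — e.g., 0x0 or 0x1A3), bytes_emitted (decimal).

After char 0 ('R'=17): chars_in_quartet=1 acc=0x11 bytes_emitted=0
After char 1 ('n'=39): chars_in_quartet=2 acc=0x467 bytes_emitted=0
After char 2 ('z'=51): chars_in_quartet=3 acc=0x119F3 bytes_emitted=0
After char 3 ('8'=60): chars_in_quartet=4 acc=0x467CFC -> emit 46 7C FC, reset; bytes_emitted=3
After char 4 ('0'=52): chars_in_quartet=1 acc=0x34 bytes_emitted=3

Answer: 1 0x34 3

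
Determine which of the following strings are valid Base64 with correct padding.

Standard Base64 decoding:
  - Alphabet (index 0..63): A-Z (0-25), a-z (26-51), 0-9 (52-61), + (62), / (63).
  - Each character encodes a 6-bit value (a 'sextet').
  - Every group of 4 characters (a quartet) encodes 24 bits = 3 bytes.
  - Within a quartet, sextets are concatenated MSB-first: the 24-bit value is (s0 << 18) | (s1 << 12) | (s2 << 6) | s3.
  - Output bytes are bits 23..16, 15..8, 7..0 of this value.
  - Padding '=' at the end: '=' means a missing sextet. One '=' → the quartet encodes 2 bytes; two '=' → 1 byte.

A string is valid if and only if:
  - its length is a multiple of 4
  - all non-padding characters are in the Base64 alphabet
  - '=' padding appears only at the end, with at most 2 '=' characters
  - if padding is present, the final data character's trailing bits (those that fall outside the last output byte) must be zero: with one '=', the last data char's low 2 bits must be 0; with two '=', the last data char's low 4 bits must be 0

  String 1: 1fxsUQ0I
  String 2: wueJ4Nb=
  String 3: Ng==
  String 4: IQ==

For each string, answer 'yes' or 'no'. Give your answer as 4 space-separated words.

String 1: '1fxsUQ0I' → valid
String 2: 'wueJ4Nb=' → invalid (bad trailing bits)
String 3: 'Ng==' → valid
String 4: 'IQ==' → valid

Answer: yes no yes yes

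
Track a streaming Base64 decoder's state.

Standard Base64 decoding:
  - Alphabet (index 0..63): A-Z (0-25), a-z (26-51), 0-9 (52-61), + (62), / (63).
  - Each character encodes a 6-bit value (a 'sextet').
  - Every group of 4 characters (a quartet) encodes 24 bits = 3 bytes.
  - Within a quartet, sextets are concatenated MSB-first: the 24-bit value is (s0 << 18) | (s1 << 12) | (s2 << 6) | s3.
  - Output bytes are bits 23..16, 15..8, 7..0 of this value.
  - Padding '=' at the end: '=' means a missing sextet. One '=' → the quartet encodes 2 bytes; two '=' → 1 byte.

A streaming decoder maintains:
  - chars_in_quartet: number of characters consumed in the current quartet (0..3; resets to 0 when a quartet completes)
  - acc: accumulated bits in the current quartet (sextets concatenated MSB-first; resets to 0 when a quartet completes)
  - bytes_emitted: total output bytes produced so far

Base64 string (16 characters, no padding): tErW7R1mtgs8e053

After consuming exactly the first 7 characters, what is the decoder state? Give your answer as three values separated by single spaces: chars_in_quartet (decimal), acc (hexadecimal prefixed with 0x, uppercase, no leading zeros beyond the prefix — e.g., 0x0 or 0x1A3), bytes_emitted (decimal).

After char 0 ('t'=45): chars_in_quartet=1 acc=0x2D bytes_emitted=0
After char 1 ('E'=4): chars_in_quartet=2 acc=0xB44 bytes_emitted=0
After char 2 ('r'=43): chars_in_quartet=3 acc=0x2D12B bytes_emitted=0
After char 3 ('W'=22): chars_in_quartet=4 acc=0xB44AD6 -> emit B4 4A D6, reset; bytes_emitted=3
After char 4 ('7'=59): chars_in_quartet=1 acc=0x3B bytes_emitted=3
After char 5 ('R'=17): chars_in_quartet=2 acc=0xED1 bytes_emitted=3
After char 6 ('1'=53): chars_in_quartet=3 acc=0x3B475 bytes_emitted=3

Answer: 3 0x3B475 3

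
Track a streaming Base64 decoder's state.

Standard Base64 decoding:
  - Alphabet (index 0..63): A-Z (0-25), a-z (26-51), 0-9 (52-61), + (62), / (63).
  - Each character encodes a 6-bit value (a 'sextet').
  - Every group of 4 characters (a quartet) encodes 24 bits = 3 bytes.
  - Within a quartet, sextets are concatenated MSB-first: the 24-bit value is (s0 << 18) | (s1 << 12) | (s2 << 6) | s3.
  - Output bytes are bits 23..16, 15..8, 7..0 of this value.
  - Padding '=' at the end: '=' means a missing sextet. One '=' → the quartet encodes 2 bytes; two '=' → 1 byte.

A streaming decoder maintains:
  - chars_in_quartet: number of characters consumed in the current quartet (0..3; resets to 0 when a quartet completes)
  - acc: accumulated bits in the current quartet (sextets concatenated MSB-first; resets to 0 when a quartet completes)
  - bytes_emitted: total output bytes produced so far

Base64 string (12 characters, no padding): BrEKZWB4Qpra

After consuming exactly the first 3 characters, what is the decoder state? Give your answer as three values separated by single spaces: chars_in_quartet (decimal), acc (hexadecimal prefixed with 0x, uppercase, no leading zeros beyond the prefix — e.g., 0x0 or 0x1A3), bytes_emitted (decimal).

Answer: 3 0x1AC4 0

Derivation:
After char 0 ('B'=1): chars_in_quartet=1 acc=0x1 bytes_emitted=0
After char 1 ('r'=43): chars_in_quartet=2 acc=0x6B bytes_emitted=0
After char 2 ('E'=4): chars_in_quartet=3 acc=0x1AC4 bytes_emitted=0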